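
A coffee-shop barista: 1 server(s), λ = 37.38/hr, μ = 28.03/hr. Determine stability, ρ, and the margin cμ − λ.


Total capacity cμ = 1·28.03 = 28.03/hr
ρ = λ/(cμ) = 37.38/28.03 = 1.3336
Stable ⇔ ρ < 1: NO
Spare capacity = cμ − λ = 28.03 − 37.38 = -9.35/hr

Final: ρ = 1.3336; unstable; margin = -9.35/hr


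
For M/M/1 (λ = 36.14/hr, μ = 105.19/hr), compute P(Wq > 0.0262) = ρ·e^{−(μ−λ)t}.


ρ = 36.14/105.19 = 0.3436
P(Wq > t) = ρ·e^{−(μ−λ)t} = 0.3436·e^{−1.8091}
= 0.3436·0.163800 = 0.056277

Final: 0.056277


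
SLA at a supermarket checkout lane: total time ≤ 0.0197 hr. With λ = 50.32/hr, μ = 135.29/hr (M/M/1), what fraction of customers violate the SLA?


W ~ Exponential(μ−λ) for M/M/1.
μ − λ = 135.29 − 50.32 = 84.9700
P(W > t) = e^{−(μ−λ)t} = e^{−1.6739} = 0.187513

Final: 0.187513


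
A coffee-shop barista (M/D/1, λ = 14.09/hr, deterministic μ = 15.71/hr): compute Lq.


ρ = 14.09/15.71 = 0.8969
M/D/1: Lq = ρ²/(2(1−ρ)) = 0.8044/(2·0.1031) = 3.90032

Final: 3.90032


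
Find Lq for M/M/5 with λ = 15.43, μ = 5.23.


a = λ/μ = 2.9503; ρ = a/5 = 0.5901
P₀ = 0.049303
Lq = P₀·a^c·ρ / (c!·(1−ρ)²) = 0.049303·223.52247·0.5901/(120·0.16805)
= 0.32245

Final: 0.32245


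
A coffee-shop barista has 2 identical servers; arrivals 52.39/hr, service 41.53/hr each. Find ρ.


ρ = λ/(cμ) = 52.39/(2·41.53) = 52.39/83.06 = 0.6307

Final: 0.6307


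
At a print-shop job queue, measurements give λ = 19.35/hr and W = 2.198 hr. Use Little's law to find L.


L = λW = 19.35·2.198 = 42.5313

Final: 42.5313


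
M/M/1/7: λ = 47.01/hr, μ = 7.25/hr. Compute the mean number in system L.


ρ = 47.01/7.25 = 6.4841
L = ρ[1 − (K+1)ρ^K + Kρ^(K+1)] / [(1−ρ)(1−ρ^(K+1))]
Numerator: 6.4841·(1 − 8·481909.749204 + 7·3124769.284152) = 116831897.498617
Denominator: (-5.4841)·(-3124768.284152) = 17136660.272809
L = 116831897.498617/17136660.272809 = 6.8177

Final: 6.8177


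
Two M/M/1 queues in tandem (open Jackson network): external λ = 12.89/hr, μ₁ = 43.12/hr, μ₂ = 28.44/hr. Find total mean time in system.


Each node sees arrival rate λ = 12.89/hr (tandem ⇒ throughput preserved).
W₁ = 1/(μ₁−λ) = 1/(43.12−12.89) = 0.03308 hr
W₂ = 1/(μ₂−λ) = 1/(28.44−12.89) = 0.06431 hr
W_total = W₁ + W₂ = 0.03308 + 0.06431 = 0.09739 hr

Final: 0.09739 hr


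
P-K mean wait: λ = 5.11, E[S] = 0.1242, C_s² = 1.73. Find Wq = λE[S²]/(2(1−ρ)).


ρ = λ·E[S] = 5.11·0.1242 = 0.6347
E[S²] = E[S]²(1+C_s²) = 0.1242²·(1+1.73) = 0.042112
Wq = λ·E[S²]/(2(1−ρ)) = 5.11·0.042112/(2·0.3653) = 0.29451 hr

Final: 0.29451 hr


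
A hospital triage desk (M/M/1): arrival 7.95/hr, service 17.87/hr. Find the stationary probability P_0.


ρ = 7.95/17.87 = 0.4449
P_n = (1−ρ)·ρ^n = (1 − 0.4449)·0.4449^0 = 0.5551·1.000000 = 0.555120

Final: 0.555120


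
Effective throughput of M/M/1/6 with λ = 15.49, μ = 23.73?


ρ = 0.6528; P_K = (1−ρ)ρ^6/(1−ρ^7) = 0.028291
λ_eff = λ(1 − P_K) = 15.49·(1 − 0.028291) = 15.49·0.971709 = 15.0518 /hr

Final: 15.0518 /hr


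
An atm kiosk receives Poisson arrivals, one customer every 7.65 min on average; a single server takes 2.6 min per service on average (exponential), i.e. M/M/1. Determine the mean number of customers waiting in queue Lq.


λ = 60/7.65 = 7.8431 /hr
μ = 60/2.6 = 23.0769 /hr
ρ = λ/μ = 7.8431/23.0769 = 0.3399
Lq = ρ²/(1−ρ) = 0.1155/0.6601 = 0.1750

Final: 0.1750


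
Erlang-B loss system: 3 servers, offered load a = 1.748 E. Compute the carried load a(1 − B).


B(3,1.748) = 0.172316 (Erlang-B)
Carried load = a(1 − B) = 1.748·(1 − 0.172316) = 1.748·0.827684 = 1.4468 E

Final: 1.4468 Erlangs


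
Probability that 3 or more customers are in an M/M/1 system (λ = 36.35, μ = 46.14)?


ρ = 36.35/46.14 = 0.7878
P(N ≥ n) = ρ^n = 0.7878^3 = 0.488968

Final: 0.488968


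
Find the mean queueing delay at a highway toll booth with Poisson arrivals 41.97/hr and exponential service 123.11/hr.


ρ = 41.97/123.11 = 0.3409
Wq = ρ/(μ−λ) = 0.3409/(123.11 − 41.97) = 0.3409/81.14 = 0.004202 hr

Final: 0.004202 hr


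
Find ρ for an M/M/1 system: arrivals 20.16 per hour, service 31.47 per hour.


ρ = λ/μ = 20.16/31.47 = 0.6406

Final: 0.6406


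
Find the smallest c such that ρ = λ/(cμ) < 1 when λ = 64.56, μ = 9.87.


Stability requires cμ > λ ⇔ c > λ/μ.
λ/μ = 64.56/9.87 = 6.5410
Minimum integer c = ⌊6.5410⌋ + 1 = 7
Check: 7·9.87 = 69.09 > 64.56, while 6·9.87 = 59.22 ≤ 64.56

Final: 7 servers


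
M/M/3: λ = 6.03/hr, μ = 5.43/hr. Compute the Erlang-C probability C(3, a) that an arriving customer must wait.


a = λ/μ = 1.1105; ρ = a/3 = 0.3702
P₀ = 0.323678 (from M/M/c formula)
C(c,a) = [a^c/(c!(1−ρ))]·P₀ = [1.36947/(6·0.6298)]·0.323678
= 0.36239·0.323678 = 0.117297

Final: 0.117297


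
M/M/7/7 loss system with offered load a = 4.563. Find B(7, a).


B(c,a) = (a^c/c!) / Σ_{k=0}^{c} a^k/k!
a^7/7! = 8.171894
Σ terms (k=0..7): 1.00000 + 4.56300 + 10.41048 + 15.83435 + 18.06303 + 16.48432 + 12.53633 + 8.17189 = 87.063407
B = 8.171894/87.063407 = 0.093861

Final: 0.093861


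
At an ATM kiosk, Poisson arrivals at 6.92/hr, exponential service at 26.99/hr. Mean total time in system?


W = 1/(μ−λ) = 1/(26.99 − 6.92) = 1/20.07 = 0.04983 hr

Final: 0.04983 hr


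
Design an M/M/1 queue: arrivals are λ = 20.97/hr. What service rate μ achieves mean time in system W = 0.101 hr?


W = 1/(μ−λ) ⇒ μ − λ = 1/W = 1/0.101 = 9.9010
μ = λ + 1/W = 20.97 + 9.9010 = 30.8710 per hr

Final: 30.8710 /hr


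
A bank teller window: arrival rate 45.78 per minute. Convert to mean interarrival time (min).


Mean interarrival time = 1/λ = 1/45.78 minute = 0.02184 minute
In minutes: 0.02184 × 1 = 0.02184 min

Final: 0.02184 min


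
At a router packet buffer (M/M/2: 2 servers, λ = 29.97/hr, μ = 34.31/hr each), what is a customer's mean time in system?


a = 0.8735; ρ = 0.4368; P₀ = 0.392028
Lq = P₀·a^c·ρ/(c!(1−ρ)²) = 0.20590
Wq = Lq/λ = 0.20590/29.97 = 0.006870 hr
W = Wq + 1/μ = 0.006870 + 0.02915 = 0.03602 hr

Final: 0.03602 hr


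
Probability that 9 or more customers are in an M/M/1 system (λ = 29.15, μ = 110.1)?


ρ = 29.15/110.1 = 0.2648
P(N ≥ n) = ρ^n = 0.2648^9 = 0.000006392

Final: 0.000006392


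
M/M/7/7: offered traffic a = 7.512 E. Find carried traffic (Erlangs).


B(7,7.512) = 0.279921 (Erlang-B)
Carried load = a(1 − B) = 7.512·(1 − 0.279921) = 7.512·0.720079 = 5.4092 E

Final: 5.4092 Erlangs


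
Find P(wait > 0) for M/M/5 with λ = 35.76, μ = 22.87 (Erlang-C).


a = λ/μ = 1.5636; ρ = a/5 = 0.3127
P₀ = 0.208959 (from M/M/c formula)
C(c,a) = [a^c/(c!(1−ρ))]·P₀ = [9.34667/(120·0.6873)]·0.208959
= 0.11333·0.208959 = 0.023681

Final: 0.023681


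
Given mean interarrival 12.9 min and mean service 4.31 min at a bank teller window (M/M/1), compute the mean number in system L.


λ = 60/12.9 = 4.6512 /hr
μ = 60/4.31 = 13.9211 /hr
ρ = λ/μ = 4.6512/13.9211 = 0.3341
L = ρ/(1−ρ) = 0.3341/0.6659 = 0.5017

Final: 0.5017


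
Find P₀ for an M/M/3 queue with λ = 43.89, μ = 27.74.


a = λ/μ = 43.89/27.74 = 1.5822; ρ = a/c = 0.5274
Σ_{k=0}^{2} a^k/k! (terms k=0..2) = 1.00000 + 1.58219 + 1.25167 = 3.83386
Tail: a^3/(3!(1−ρ)) = 3.96075/(6·0.4726) = 1.39679
P₀ = 1/(3.83386 + 1.39679) = 1/5.23064 = 0.191181

Final: 0.191181


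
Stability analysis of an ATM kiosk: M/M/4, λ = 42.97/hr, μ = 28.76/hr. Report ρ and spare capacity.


Total capacity cμ = 4·28.76 = 115.04/hr
ρ = λ/(cμ) = 42.97/115.04 = 0.3735
Stable ⇔ ρ < 1: YES
Spare capacity = cμ − λ = 115.04 − 42.97 = 72.07/hr

Final: ρ = 0.3735; stable; margin = 72.07/hr


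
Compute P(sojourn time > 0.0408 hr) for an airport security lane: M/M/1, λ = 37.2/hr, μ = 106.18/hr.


W ~ Exponential(μ−λ) for M/M/1.
μ − λ = 106.18 − 37.2 = 68.9800
P(W > t) = e^{−(μ−λ)t} = e^{−2.8144} = 0.059942

Final: 0.059942


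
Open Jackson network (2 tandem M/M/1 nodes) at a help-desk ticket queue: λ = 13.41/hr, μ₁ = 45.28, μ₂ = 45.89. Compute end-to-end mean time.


Each node sees arrival rate λ = 13.41/hr (tandem ⇒ throughput preserved).
W₁ = 1/(μ₁−λ) = 1/(45.28−13.41) = 0.03138 hr
W₂ = 1/(μ₂−λ) = 1/(45.89−13.41) = 0.03079 hr
W_total = W₁ + W₂ = 0.03138 + 0.03079 = 0.06217 hr

Final: 0.06217 hr


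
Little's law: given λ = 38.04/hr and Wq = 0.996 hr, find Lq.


Lq = λWq = 38.04·0.996 = 37.8878

Final: 37.8878


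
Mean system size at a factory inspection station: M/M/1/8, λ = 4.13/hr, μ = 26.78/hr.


ρ = 4.13/26.78 = 0.1542
L = ρ[1 − (K+1)ρ^K + Kρ^(K+1)] / [(1−ρ)(1−ρ^(K+1))]
Numerator: 0.1542·(1 − 9·0.0000003200 + 8·0.00000004935) = 0.154219
Denominator: (0.8458)·(1.000000) = 0.845780
L = 0.154219/0.845780 = 0.1823

Final: 0.1823


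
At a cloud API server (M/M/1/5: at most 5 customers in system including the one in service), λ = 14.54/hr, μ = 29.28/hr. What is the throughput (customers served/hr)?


ρ = 0.4966; P_K = (1−ρ)ρ^5/(1−ρ^6) = 0.015433
λ_eff = λ(1 − P_K) = 14.54·(1 − 0.015433) = 14.54·0.984567 = 14.3156 /hr

Final: 14.3156 /hr


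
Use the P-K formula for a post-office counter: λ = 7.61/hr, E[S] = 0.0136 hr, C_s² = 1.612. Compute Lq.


ρ = λ·E[S] = 7.61·0.0136 = 0.1035
Lq = ρ²(1+C_s²)/(2(1−ρ)) = 0.01071·(1+1.612)/(2·0.8965)
= 0.01071·2.6120/1.7930 = 0.01560

Final: 0.01560


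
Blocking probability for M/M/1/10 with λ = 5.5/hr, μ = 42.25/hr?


ρ = λ/μ = 5.5/42.25 = 0.1302
P_K = (1−ρ)ρ^K/(1−ρ^(K+1)) = (0.8698·0.000000001398)/(1 − 1.819e-10)
= 0.000000001216/1.000000 = 0.000000001216

Final: 0.000000001216


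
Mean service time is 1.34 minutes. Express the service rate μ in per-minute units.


μ = 1/(service time) in consistent units.
1 minute = 1 min, so μ = 1/1.34 = 0.7463 per minute

Final: 0.7463 /min


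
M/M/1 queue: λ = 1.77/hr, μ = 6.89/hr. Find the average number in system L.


ρ = λ/μ = 1.77/6.89 = 0.2569
L = ρ/(1−ρ) = 0.2569/(1 − 0.2569) = 0.2569/0.7431 = 0.3457

Final: 0.3457


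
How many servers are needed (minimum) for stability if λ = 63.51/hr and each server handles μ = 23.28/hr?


Stability requires cμ > λ ⇔ c > λ/μ.
λ/μ = 63.51/23.28 = 2.7281
Minimum integer c = ⌊2.7281⌋ + 1 = 3
Check: 3·23.28 = 69.84 > 63.51, while 2·23.28 = 46.56 ≤ 63.51

Final: 3 servers


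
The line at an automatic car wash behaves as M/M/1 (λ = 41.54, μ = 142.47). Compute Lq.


ρ = 41.54/142.47 = 0.2916
Lq = ρ²/(1−ρ) = 0.08501/0.7084 = 0.1200

Final: 0.1200


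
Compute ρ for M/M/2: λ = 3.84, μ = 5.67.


ρ = λ/(cμ) = 3.84/(2·5.67) = 3.84/11.34 = 0.3386

Final: 0.3386


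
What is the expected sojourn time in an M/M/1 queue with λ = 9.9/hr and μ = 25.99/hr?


W = 1/(μ−λ) = 1/(25.99 − 9.9) = 1/16.09 = 0.06215 hr

Final: 0.06215 hr


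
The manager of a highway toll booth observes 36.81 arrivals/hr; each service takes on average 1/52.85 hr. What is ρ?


ρ = λ/μ = 36.81/52.85 = 0.6965

Final: 0.6965


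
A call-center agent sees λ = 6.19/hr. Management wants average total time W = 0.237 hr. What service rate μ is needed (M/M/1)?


W = 1/(μ−λ) ⇒ μ − λ = 1/W = 1/0.237 = 4.2194
μ = λ + 1/W = 6.19 + 4.2194 = 10.4094 per hr

Final: 10.4094 /hr


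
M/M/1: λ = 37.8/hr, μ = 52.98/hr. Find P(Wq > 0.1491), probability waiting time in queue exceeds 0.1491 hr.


ρ = 37.8/52.98 = 0.7135
P(Wq > t) = ρ·e^{−(μ−λ)t} = 0.7135·e^{−2.2633}
= 0.7135·0.104003 = 0.074204

Final: 0.074204


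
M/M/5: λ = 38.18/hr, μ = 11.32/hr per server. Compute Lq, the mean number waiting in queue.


a = λ/μ = 3.3728; ρ = a/5 = 0.6746
P₀ = 0.030282
Lq = P₀·a^c·ρ / (c!·(1−ρ)²) = 0.030282·436.46305·0.6746/(120·0.10591)
= 0.70148

Final: 0.70148


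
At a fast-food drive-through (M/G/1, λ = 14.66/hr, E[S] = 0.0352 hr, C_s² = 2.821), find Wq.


ρ = λ·E[S] = 14.66·0.0352 = 0.5160
E[S²] = E[S]²(1+C_s²) = 0.0352²·(1+2.821) = 0.004734
Wq = λ·E[S²]/(2(1−ρ)) = 14.66·0.004734/(2·0.4840) = 0.07171 hr

Final: 0.07171 hr


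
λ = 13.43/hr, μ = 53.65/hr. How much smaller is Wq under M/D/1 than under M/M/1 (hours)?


ρ = 13.43/53.65 = 0.2503
Wq(M/M/1) = ρ/(μ−λ) = 0.2503/40.22 = 0.006224 hr
Wq(M/D/1) = ρ/(2(μ−λ)) = 0.003112 hr
Savings = 0.006224 − 0.003112 = 0.003112 hr

Final: 0.003112 hr


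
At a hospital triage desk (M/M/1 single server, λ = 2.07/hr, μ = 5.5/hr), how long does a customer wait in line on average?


ρ = 2.07/5.5 = 0.3764
Wq = ρ/(μ−λ) = 0.3764/(5.5 − 2.07) = 0.3764/3.43 = 0.1097 hr

Final: 0.1097 hr


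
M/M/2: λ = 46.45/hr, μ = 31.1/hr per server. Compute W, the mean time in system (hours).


a = 1.4936; ρ = 0.7468; P₀ = 0.144961
Lq = P₀·a^c·ρ/(c!(1−ρ)²) = 1.88316
Wq = Lq/λ = 1.88316/46.45 = 0.04054 hr
W = Wq + 1/μ = 0.04054 + 0.03215 = 0.07270 hr

Final: 0.07270 hr


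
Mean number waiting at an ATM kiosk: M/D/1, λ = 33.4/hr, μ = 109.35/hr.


ρ = 33.4/109.35 = 0.3054
M/D/1: Lq = ρ²/(2(1−ρ)) = 0.09329/(2·0.6946) = 0.06716

Final: 0.06716


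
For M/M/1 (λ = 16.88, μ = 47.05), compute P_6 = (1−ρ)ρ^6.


ρ = 16.88/47.05 = 0.3588
P_n = (1−ρ)·ρ^n = (1 − 0.3588)·0.3588^6 = 0.6412·0.002132 = 0.001367

Final: 0.001367


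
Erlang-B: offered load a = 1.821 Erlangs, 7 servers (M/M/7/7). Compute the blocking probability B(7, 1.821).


B(c,a) = (a^c/c!) / Σ_{k=0}^{c} a^k/k!
a^7/7! = 0.013175
Σ terms (k=0..7): 1.00000 + 1.82100 + 1.65802 + 1.00642 + 0.45817 + 0.16687 + 0.05064 + 0.01317 = 6.174296
B = 0.013175/6.174296 = 0.002134

Final: 0.002134


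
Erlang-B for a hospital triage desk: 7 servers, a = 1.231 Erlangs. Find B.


B(c,a) = (a^c/c!) / Σ_{k=0}^{c} a^k/k!
a^7/7! = 0.0008499
Σ terms (k=0..7): 1.00000 + 1.23100 + 0.75768 + 0.31090 + 0.09568 + 0.02356 + 0.004833 + 0.0008499 = 3.424501
B = 0.0008499/3.424501 = 0.0002482

Final: 0.0002482


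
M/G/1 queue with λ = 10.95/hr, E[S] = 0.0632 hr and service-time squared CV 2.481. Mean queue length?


ρ = λ·E[S] = 10.95·0.0632 = 0.6920
Lq = ρ²(1+C_s²)/(2(1−ρ)) = 0.4789·(1+2.481)/(2·0.3080)
= 0.4789·3.4810/0.6159 = 2.70671

Final: 2.70671


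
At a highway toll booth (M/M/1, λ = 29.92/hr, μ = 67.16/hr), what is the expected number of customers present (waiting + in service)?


ρ = λ/μ = 29.92/67.16 = 0.4455
L = ρ/(1−ρ) = 0.4455/(1 − 0.4455) = 0.4455/0.5545 = 0.8034

Final: 0.8034


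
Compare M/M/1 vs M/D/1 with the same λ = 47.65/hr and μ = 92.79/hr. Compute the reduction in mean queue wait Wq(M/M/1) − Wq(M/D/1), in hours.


ρ = 47.65/92.79 = 0.5135
Wq(M/M/1) = ρ/(μ−λ) = 0.5135/45.14 = 0.01138 hr
Wq(M/D/1) = ρ/(2(μ−λ)) = 0.005688 hr
Savings = 0.01138 − 0.005688 = 0.005688 hr

Final: 0.005688 hr


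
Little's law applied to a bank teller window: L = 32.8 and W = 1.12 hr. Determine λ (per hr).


λ = L/W = 32.8/1.12 = 29.2857 /hr

Final: 29.2857 /hr


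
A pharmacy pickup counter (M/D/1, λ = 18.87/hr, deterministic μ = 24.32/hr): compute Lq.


ρ = 18.87/24.32 = 0.7759
M/D/1: Lq = ρ²/(2(1−ρ)) = 0.6020/(2·0.2241) = 1.34324

Final: 1.34324


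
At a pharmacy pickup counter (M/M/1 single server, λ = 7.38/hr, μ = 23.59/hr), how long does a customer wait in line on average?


ρ = 7.38/23.59 = 0.3128
Wq = ρ/(μ−λ) = 0.3128/(23.59 − 7.38) = 0.3128/16.21 = 0.01930 hr

Final: 0.01930 hr


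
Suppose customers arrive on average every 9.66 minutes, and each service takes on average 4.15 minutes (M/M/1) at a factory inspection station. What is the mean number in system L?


λ = 60/9.66 = 6.2112 /hr
μ = 60/4.15 = 14.4578 /hr
ρ = λ/μ = 6.2112/14.4578 = 0.4296
L = ρ/(1−ρ) = 0.4296/0.5704 = 0.7532

Final: 0.7532


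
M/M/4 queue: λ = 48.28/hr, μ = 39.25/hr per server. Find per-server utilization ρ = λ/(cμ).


ρ = λ/(cμ) = 48.28/(4·39.25) = 48.28/157.00 = 0.3075

Final: 0.3075


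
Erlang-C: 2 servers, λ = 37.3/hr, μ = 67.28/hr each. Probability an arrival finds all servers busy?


a = λ/μ = 0.5544; ρ = a/2 = 0.2772
P₀ = 0.565926 (from M/M/c formula)
C(c,a) = [a^c/(c!(1−ρ))]·P₀ = [0.30736/(2·0.7228)]·0.565926
= 0.21262·0.565926 = 0.120325

Final: 0.120325


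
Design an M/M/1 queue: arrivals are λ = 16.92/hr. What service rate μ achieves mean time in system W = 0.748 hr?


W = 1/(μ−λ) ⇒ μ − λ = 1/W = 1/0.748 = 1.3369
μ = λ + 1/W = 16.92 + 1.3369 = 18.2569 per hr

Final: 18.2569 /hr


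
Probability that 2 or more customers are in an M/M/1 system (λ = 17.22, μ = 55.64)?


ρ = 17.22/55.64 = 0.3095
P(N ≥ n) = ρ^n = 0.3095^2 = 0.095784

Final: 0.095784


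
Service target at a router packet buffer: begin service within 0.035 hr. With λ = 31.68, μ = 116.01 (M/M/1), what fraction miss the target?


ρ = 31.68/116.01 = 0.2731
P(Wq > t) = ρ·e^{−(μ−λ)t} = 0.2731·e^{−2.9516}
= 0.2731·0.052259 = 0.014271

Final: 0.014271


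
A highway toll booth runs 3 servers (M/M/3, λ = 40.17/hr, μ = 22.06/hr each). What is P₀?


a = λ/μ = 40.17/22.06 = 1.8209; ρ = a/c = 0.6070
Σ_{k=0}^{2} a^k/k! (terms k=0..2) = 1.00000 + 1.82094 + 1.65792 = 4.47886
Tail: a^3/(3!(1−ρ)) = 6.03794/(6·0.3930) = 2.56050
P₀ = 1/(4.47886 + 2.56050) = 1/7.03936 = 0.142058

Final: 0.142058


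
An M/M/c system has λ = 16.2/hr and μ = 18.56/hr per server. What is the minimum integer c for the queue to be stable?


Stability requires cμ > λ ⇔ c > λ/μ.
λ/μ = 16.2/18.56 = 0.8728
Minimum integer c = ⌊0.8728⌋ + 1 = 1
Check: 1·18.56 = 18.56 > 16.2, while 0·18.56 = 0.00 ≤ 16.2

Final: 1 servers


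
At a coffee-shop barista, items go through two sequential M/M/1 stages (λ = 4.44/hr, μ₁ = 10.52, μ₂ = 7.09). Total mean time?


Each node sees arrival rate λ = 4.44/hr (tandem ⇒ throughput preserved).
W₁ = 1/(μ₁−λ) = 1/(10.52−4.44) = 0.16447 hr
W₂ = 1/(μ₂−λ) = 1/(7.09−4.44) = 0.37736 hr
W_total = W₁ + W₂ = 0.16447 + 0.37736 = 0.54183 hr

Final: 0.54183 hr


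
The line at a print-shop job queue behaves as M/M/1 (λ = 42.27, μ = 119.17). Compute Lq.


ρ = 42.27/119.17 = 0.3547
Lq = ρ²/(1−ρ) = 0.1258/0.6453 = 0.1950

Final: 0.1950


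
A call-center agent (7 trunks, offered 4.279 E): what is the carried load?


B(7,4.279) = 0.077608 (Erlang-B)
Carried load = a(1 − B) = 4.279·(1 − 0.077608) = 4.279·0.922392 = 3.9469 E

Final: 3.9469 Erlangs


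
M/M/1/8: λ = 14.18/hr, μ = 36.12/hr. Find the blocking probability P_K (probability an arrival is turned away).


ρ = λ/μ = 14.18/36.12 = 0.3926
P_K = (1−ρ)ρ^K/(1−ρ^(K+1)) = (0.6074·0.0005642)/(1 − 0.0002215)
= 0.0003427/0.999779 = 0.0003428

Final: 0.0003428


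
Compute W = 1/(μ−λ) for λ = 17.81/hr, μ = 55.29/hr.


W = 1/(μ−λ) = 1/(55.29 − 17.81) = 1/37.48 = 0.02668 hr

Final: 0.02668 hr


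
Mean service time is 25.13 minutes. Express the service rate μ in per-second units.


μ = 1/(service time) in consistent units.
1 second = 0.0166667 min, so μ = 0.0166667/25.13 = 0.0006632 per second

Final: 0.0006632 /sec


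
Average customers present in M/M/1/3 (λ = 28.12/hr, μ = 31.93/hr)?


ρ = 28.12/31.93 = 0.8807
L = ρ[1 − (K+1)ρ^K + Kρ^(K+1)] / [(1−ρ)(1−ρ^(K+1))]
Numerator: 0.8807·(1 − 4·0.683045 + 3·0.601541) = 0.063801
Denominator: (0.1193)·(0.398459) = 0.047545
L = 0.063801/0.047545 = 1.3419

Final: 1.3419


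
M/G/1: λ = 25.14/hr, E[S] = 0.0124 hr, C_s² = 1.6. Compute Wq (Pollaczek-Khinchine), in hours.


ρ = λ·E[S] = 25.14·0.0124 = 0.3117
E[S²] = E[S]²(1+C_s²) = 0.0124²·(1+1.6) = 0.0003998
Wq = λ·E[S²]/(2(1−ρ)) = 25.14·0.0003998/(2·0.6883) = 0.007301 hr

Final: 0.007301 hr


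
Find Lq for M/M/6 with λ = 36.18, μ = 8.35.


a = λ/μ = 4.3329; ρ = a/6 = 0.7222
P₀ = 0.011265
Lq = P₀·a^c·ρ / (c!·(1−ρ)²) = 0.011265·6617.47825·0.7222/(720·0.07720)
= 0.96854

Final: 0.96854


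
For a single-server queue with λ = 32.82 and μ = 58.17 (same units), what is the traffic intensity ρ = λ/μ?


ρ = λ/μ = 32.82/58.17 = 0.5642

Final: 0.5642


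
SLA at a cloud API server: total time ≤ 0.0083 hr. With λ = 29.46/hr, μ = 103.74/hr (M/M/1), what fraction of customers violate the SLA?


W ~ Exponential(μ−λ) for M/M/1.
μ − λ = 103.74 − 29.46 = 74.2800
P(W > t) = e^{−(μ−λ)t} = e^{−0.6165} = 0.539818

Final: 0.539818


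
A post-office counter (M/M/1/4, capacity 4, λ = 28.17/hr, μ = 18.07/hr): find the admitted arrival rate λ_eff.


ρ = 1.5589; P_K = (1−ρ)ρ^4/(1−ρ^5) = 0.402221
λ_eff = λ(1 − P_K) = 28.17·(1 − 0.402221) = 28.17·0.597779 = 16.8394 /hr

Final: 16.8394 /hr


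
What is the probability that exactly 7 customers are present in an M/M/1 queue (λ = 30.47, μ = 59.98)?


ρ = 30.47/59.98 = 0.5080
P_n = (1−ρ)·ρ^n = (1 − 0.5080)·0.5080^7 = 0.4920·0.008731 = 0.004296

Final: 0.004296


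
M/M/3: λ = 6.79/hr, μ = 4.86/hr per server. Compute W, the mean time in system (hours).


a = 1.3971; ρ = 0.4657; P₀ = 0.236755
Lq = P₀·a^c·ρ/(c!(1−ρ)²) = 0.17555
Wq = Lq/λ = 0.17555/6.79 = 0.02585 hr
W = Wq + 1/μ = 0.02585 + 0.20576 = 0.23162 hr

Final: 0.23162 hr


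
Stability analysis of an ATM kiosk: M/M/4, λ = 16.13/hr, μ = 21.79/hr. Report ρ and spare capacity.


Total capacity cμ = 4·21.79 = 87.16/hr
ρ = λ/(cμ) = 16.13/87.16 = 0.1851
Stable ⇔ ρ < 1: YES
Spare capacity = cμ − λ = 87.16 − 16.13 = 71.03/hr

Final: ρ = 0.1851; stable; margin = 71.03/hr


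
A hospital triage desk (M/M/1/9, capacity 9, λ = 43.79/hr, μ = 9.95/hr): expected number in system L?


ρ = 43.79/9.95 = 4.4010
L = ρ[1 − (K+1)ρ^K + Kρ^(K+1)] / [(1−ρ)(1−ρ^(K+1))]
Numerator: 4.4010·(1 − 10·619393.694704 + 9·2725954.762922) = 80712922.260742
Denominator: (-3.4010)·(-2725953.762922) = 9270982.445957
L = 80712922.260742/9270982.445957 = 8.7060

Final: 8.7060


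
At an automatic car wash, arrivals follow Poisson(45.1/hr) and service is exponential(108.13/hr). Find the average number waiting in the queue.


ρ = 45.1/108.13 = 0.4171
Lq = ρ²/(1−ρ) = 0.1740/0.5829 = 0.2984

Final: 0.2984


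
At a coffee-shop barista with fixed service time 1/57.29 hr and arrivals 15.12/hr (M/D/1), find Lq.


ρ = 15.12/57.29 = 0.2639
M/D/1: Lq = ρ²/(2(1−ρ)) = 0.06965/(2·0.7361) = 0.04731

Final: 0.04731


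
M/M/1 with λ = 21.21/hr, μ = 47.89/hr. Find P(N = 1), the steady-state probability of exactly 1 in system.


ρ = 21.21/47.89 = 0.4429
P_n = (1−ρ)·ρ^n = (1 − 0.4429)·0.4429^1 = 0.5571·0.442890 = 0.246738

Final: 0.246738


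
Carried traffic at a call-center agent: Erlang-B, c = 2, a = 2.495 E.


B(2,2.495) = 0.471057 (Erlang-B)
Carried load = a(1 − B) = 2.495·(1 − 0.471057) = 2.495·0.528943 = 1.3197 E

Final: 1.3197 Erlangs


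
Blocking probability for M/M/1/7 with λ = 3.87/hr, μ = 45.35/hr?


ρ = λ/μ = 3.87/45.35 = 0.08534
P_K = (1−ρ)ρ^K/(1−ρ^(K+1)) = (0.9147·0.00000003296)/(1 − 0.000000002812)
= 0.00000003014/1.000000 = 0.00000003014

Final: 0.00000003014


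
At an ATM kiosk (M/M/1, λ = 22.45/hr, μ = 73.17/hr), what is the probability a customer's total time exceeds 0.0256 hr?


W ~ Exponential(μ−λ) for M/M/1.
μ − λ = 73.17 − 22.45 = 50.7200
P(W > t) = e^{−(μ−λ)t} = e^{−1.2984} = 0.272959

Final: 0.272959


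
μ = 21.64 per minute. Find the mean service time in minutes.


Mean service time = 1/μ = 1/21.64 minute = 0.04621 minute
In minutes: 0.04621 × 1 = 0.04621 min

Final: 0.04621 min


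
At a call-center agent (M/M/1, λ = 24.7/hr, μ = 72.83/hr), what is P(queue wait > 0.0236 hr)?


ρ = 24.7/72.83 = 0.3391
P(Wq > t) = ρ·e^{−(μ−λ)t} = 0.3391·e^{−1.1359}
= 0.3391·0.321143 = 0.108914

Final: 0.108914


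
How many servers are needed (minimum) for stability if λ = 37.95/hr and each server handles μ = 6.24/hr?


Stability requires cμ > λ ⇔ c > λ/μ.
λ/μ = 37.95/6.24 = 6.0817
Minimum integer c = ⌊6.0817⌋ + 1 = 7
Check: 7·6.24 = 43.68 > 37.95, while 6·6.24 = 37.44 ≤ 37.95

Final: 7 servers


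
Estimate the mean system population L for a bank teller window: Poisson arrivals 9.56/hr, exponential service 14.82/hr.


ρ = λ/μ = 9.56/14.82 = 0.6451
L = ρ/(1−ρ) = 0.6451/(1 − 0.6451) = 0.6451/0.3549 = 1.8175

Final: 1.8175


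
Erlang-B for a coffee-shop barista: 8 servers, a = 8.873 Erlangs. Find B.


B(c,a) = (a^c/c!) / Σ_{k=0}^{c} a^k/k!
a^8/8! = 952.891227
Σ terms (k=0..8): 1.00000 + 8.87300 + 39.36506 + 116.42874 + 258.26805 + 458.32248 + 677.78256 + 859.13781 + 952.89123 = 3372.068942
B = 952.891227/3372.068942 = 0.282584

Final: 0.282584


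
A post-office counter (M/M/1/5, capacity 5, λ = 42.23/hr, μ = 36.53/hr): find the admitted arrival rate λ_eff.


ρ = 1.1560; P_K = (1−ρ)ρ^5/(1−ρ^6) = 0.232299
λ_eff = λ(1 − P_K) = 42.23·(1 − 0.232299) = 42.23·0.767701 = 32.4200 /hr

Final: 32.4200 /hr


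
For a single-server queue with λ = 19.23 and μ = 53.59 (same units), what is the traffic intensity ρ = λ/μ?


ρ = λ/μ = 19.23/53.59 = 0.3588

Final: 0.3588


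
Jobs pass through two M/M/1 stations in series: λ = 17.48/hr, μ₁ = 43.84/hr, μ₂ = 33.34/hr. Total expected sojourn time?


Each node sees arrival rate λ = 17.48/hr (tandem ⇒ throughput preserved).
W₁ = 1/(μ₁−λ) = 1/(43.84−17.48) = 0.03794 hr
W₂ = 1/(μ₂−λ) = 1/(33.34−17.48) = 0.06305 hr
W_total = W₁ + W₂ = 0.03794 + 0.06305 = 0.10099 hr

Final: 0.10099 hr


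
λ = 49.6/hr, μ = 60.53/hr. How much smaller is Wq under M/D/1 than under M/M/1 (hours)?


ρ = 49.6/60.53 = 0.8194
Wq(M/M/1) = ρ/(μ−λ) = 0.8194/10.93 = 0.07497 hr
Wq(M/D/1) = ρ/(2(μ−λ)) = 0.03749 hr
Savings = 0.07497 − 0.03749 = 0.03749 hr

Final: 0.03749 hr


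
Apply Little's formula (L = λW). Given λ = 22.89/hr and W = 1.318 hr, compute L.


L = λW = 22.89·1.318 = 30.1690

Final: 30.1690


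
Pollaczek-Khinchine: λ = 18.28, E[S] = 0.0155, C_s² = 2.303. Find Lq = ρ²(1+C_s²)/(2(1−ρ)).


ρ = λ·E[S] = 18.28·0.0155 = 0.2833
Lq = ρ²(1+C_s²)/(2(1−ρ)) = 0.08028·(1+2.303)/(2·0.7167)
= 0.08028·3.3030/1.4333 = 0.18500

Final: 0.18500


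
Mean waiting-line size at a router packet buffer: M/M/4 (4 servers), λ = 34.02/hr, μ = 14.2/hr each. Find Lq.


a = λ/μ = 2.3958; ρ = a/4 = 0.5989
P₀ = 0.083471
Lq = P₀·a^c·ρ / (c!·(1−ρ)²) = 0.083471·32.94457·0.5989/(24·0.16085)
= 0.42666

Final: 0.42666


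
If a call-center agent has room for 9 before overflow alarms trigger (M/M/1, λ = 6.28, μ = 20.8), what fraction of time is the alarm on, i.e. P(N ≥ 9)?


ρ = 6.28/20.8 = 0.3019
P(N ≥ n) = ρ^n = 0.3019^9 = 0.00002085

Final: 0.00002085


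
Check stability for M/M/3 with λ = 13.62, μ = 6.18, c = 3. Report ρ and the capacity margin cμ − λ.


Total capacity cμ = 3·6.18 = 18.54/hr
ρ = λ/(cμ) = 13.62/18.54 = 0.7346
Stable ⇔ ρ < 1: YES
Spare capacity = cμ − λ = 18.54 − 13.62 = 4.92/hr

Final: ρ = 0.7346; stable; margin = 4.92/hr


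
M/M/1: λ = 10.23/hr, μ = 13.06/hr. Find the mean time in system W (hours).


W = 1/(μ−λ) = 1/(13.06 − 10.23) = 1/2.83 = 0.3534 hr

Final: 0.3534 hr


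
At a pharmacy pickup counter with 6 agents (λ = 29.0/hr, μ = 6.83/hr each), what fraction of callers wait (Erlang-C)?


a = λ/μ = 4.2460; ρ = a/6 = 0.7077
P₀ = 0.012516 (from M/M/c formula)
C(c,a) = [a^c/(c!(1−ρ))]·P₀ = [5859.54327/(720·0.2923)]·0.012516
= 27.83854·0.012516 = 0.348420

Final: 0.348420


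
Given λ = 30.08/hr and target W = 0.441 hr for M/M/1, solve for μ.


W = 1/(μ−λ) ⇒ μ − λ = 1/W = 1/0.441 = 2.2676
μ = λ + 1/W = 30.08 + 2.2676 = 32.3476 per hr

Final: 32.3476 /hr


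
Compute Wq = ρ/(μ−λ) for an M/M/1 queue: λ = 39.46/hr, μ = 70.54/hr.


ρ = 39.46/70.54 = 0.5594
Wq = ρ/(μ−λ) = 0.5594/(70.54 − 39.46) = 0.5594/31.08 = 0.01800 hr

Final: 0.01800 hr


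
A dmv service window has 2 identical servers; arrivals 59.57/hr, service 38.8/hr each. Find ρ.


ρ = λ/(cμ) = 59.57/(2·38.8) = 59.57/77.60 = 0.7677

Final: 0.7677


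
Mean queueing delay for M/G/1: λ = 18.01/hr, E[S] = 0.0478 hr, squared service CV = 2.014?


ρ = λ·E[S] = 18.01·0.0478 = 0.8609
E[S²] = E[S]²(1+C_s²) = 0.0478²·(1+2.014) = 0.006887
Wq = λ·E[S²]/(2(1−ρ)) = 18.01·0.006887/(2·0.1391) = 0.44575 hr

Final: 0.44575 hr


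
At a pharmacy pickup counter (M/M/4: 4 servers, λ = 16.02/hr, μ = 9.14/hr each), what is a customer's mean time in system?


a = 1.7527; ρ = 0.4382; P₀ = 0.169891
Lq = P₀·a^c·ρ/(c!(1−ρ)²) = 0.09275
Wq = Lq/λ = 0.09275/16.02 = 0.005789 hr
W = Wq + 1/μ = 0.005789 + 0.10941 = 0.11520 hr

Final: 0.11520 hr


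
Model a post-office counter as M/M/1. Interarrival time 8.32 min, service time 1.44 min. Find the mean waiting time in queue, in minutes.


λ = 60/8.32 = 7.2115 /hr
μ = 60/1.44 = 41.6667 /hr
ρ = λ/μ = 7.2115/41.6667 = 0.1731
Wq = ρ/(μ−λ) = 0.1731/(41.6667−7.2115) = 0.005023 hr
In minutes: 0.005023·60 = 0.3014 min

Final: 0.3014 min


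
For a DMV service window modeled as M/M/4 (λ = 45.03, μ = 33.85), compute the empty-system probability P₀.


a = λ/μ = 45.03/33.85 = 1.3303; ρ = a/c = 0.3326
Σ_{k=0}^{3} a^k/k! (terms k=0..3) = 1.00000 + 1.33028 + 0.88482 + 0.39235 = 3.60746
Tail: a^4/(4!(1−ρ)) = 3.13165/(24·0.6674) = 0.19550
P₀ = 1/(3.60746 + 0.19550) = 1/3.80296 = 0.262953

Final: 0.262953


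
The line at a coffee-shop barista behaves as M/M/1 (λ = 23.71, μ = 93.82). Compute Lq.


ρ = 23.71/93.82 = 0.2527
Lq = ρ²/(1−ρ) = 0.06387/0.7473 = 0.08546

Final: 0.08546


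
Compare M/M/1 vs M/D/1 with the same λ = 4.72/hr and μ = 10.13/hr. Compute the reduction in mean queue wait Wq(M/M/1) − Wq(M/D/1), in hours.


ρ = 4.72/10.13 = 0.4659
Wq(M/M/1) = ρ/(μ−λ) = 0.4659/5.41 = 0.08613 hr
Wq(M/D/1) = ρ/(2(μ−λ)) = 0.04306 hr
Savings = 0.08613 − 0.04306 = 0.04306 hr

Final: 0.04306 hr


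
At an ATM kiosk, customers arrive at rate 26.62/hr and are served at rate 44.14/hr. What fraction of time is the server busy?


ρ = λ/μ = 26.62/44.14 = 0.6031

Final: 0.6031


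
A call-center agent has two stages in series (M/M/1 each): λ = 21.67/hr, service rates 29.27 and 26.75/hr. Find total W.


Each node sees arrival rate λ = 21.67/hr (tandem ⇒ throughput preserved).
W₁ = 1/(μ₁−λ) = 1/(29.27−21.67) = 0.13158 hr
W₂ = 1/(μ₂−λ) = 1/(26.75−21.67) = 0.19685 hr
W_total = W₁ + W₂ = 0.13158 + 0.19685 = 0.32843 hr

Final: 0.32843 hr


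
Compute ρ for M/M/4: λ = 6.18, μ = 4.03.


ρ = λ/(cμ) = 6.18/(4·4.03) = 6.18/16.12 = 0.3834

Final: 0.3834


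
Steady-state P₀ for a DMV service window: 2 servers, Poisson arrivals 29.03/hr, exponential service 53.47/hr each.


a = λ/μ = 29.03/53.47 = 0.5429; ρ = a/c = 0.2715
Σ_{k=0}^{1} a^k/k! (terms k=0..1) = 1.00000 + 0.54292 = 1.54292
Tail: a^2/(2!(1−ρ)) = 0.29476/(2·0.7285) = 0.20230
P₀ = 1/(1.54292 + 0.20230) = 1/1.74522 = 0.572994

Final: 0.572994


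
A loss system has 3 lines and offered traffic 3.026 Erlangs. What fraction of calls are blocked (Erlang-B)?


B(c,a) = (a^c/c!) / Σ_{k=0}^{c} a^k/k!
a^3/3! = 4.618017
Σ terms (k=0..3): 1.00000 + 3.02600 + 4.57834 + 4.61802 = 13.222355
B = 4.618017/13.222355 = 0.349258

Final: 0.349258


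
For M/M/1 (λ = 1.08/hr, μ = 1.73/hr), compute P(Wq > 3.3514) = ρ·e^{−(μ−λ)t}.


ρ = 1.08/1.73 = 0.6243
P(Wq > t) = ρ·e^{−(μ−λ)t} = 0.6243·e^{−2.1784}
= 0.6243·0.113221 = 0.070682

Final: 0.070682


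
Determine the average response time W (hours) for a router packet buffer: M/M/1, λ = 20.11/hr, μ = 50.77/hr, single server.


W = 1/(μ−λ) = 1/(50.77 − 20.11) = 1/30.66 = 0.03262 hr

Final: 0.03262 hr


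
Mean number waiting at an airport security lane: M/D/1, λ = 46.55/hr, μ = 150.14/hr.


ρ = 46.55/150.14 = 0.3100
M/D/1: Lq = ρ²/(2(1−ρ)) = 0.09613/(2·0.6900) = 0.06966

Final: 0.06966


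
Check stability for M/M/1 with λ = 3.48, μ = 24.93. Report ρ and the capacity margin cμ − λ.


Total capacity cμ = 1·24.93 = 24.93/hr
ρ = λ/(cμ) = 3.48/24.93 = 0.1396
Stable ⇔ ρ < 1: YES
Spare capacity = cμ − λ = 24.93 − 3.48 = 21.45/hr

Final: ρ = 0.1396; stable; margin = 21.45/hr


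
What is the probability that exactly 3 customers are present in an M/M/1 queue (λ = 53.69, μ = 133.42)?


ρ = 53.69/133.42 = 0.4024
P_n = (1−ρ)·ρ^n = (1 − 0.4024)·0.4024^3 = 0.5976·0.065165 = 0.038942

Final: 0.038942


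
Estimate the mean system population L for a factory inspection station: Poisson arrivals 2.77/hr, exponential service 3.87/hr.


ρ = λ/μ = 2.77/3.87 = 0.7158
L = ρ/(1−ρ) = 0.7158/(1 − 0.7158) = 0.7158/0.2842 = 2.5182

Final: 2.5182


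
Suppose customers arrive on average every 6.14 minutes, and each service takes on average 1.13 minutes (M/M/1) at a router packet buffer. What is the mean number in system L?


λ = 60/6.14 = 9.7720 /hr
μ = 60/1.13 = 53.0973 /hr
ρ = λ/μ = 9.7720/53.0973 = 0.1840
L = ρ/(1−ρ) = 0.1840/0.8160 = 0.2255

Final: 0.2255


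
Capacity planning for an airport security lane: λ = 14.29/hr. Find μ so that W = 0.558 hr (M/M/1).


W = 1/(μ−λ) ⇒ μ − λ = 1/W = 1/0.558 = 1.7921
μ = λ + 1/W = 14.29 + 1.7921 = 16.0821 per hr

Final: 16.0821 /hr


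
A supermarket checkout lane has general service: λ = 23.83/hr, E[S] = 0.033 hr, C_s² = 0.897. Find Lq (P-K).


ρ = λ·E[S] = 23.83·0.033 = 0.7864
Lq = ρ²(1+C_s²)/(2(1−ρ)) = 0.6184·(1+0.897)/(2·0.2136)
= 0.6184·1.8970/0.4272 = 2.74594

Final: 2.74594


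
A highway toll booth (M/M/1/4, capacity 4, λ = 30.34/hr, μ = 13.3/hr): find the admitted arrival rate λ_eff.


ρ = 2.2812; P_K = (1−ρ)ρ^4/(1−ρ^5) = 0.570876
λ_eff = λ(1 − P_K) = 30.34·(1 − 0.570876) = 30.34·0.429124 = 13.0196 /hr

Final: 13.0196 /hr


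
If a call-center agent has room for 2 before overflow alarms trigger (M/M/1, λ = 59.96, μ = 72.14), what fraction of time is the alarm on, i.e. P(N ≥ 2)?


ρ = 59.96/72.14 = 0.8312
P(N ≥ n) = ρ^n = 0.8312^2 = 0.690830

Final: 0.690830


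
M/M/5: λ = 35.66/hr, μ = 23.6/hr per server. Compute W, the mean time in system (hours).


a = 1.5110; ρ = 0.3022; P₀ = 0.220320
Lq = P₀·a^c·ρ/(c!(1−ρ)²) = 0.008976
Wq = Lq/λ = 0.008976/35.66 = 0.0002517 hr
W = Wq + 1/μ = 0.0002517 + 0.04237 = 0.04262 hr

Final: 0.04262 hr


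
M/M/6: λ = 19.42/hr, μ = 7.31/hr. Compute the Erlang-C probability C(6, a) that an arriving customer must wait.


a = λ/μ = 2.6566; ρ = a/6 = 0.4428
P₀ = 0.069614 (from M/M/c formula)
C(c,a) = [a^c/(c!(1−ρ))]·P₀ = [351.55323/(720·0.5572)]·0.069614
= 0.87625·0.069614 = 0.060999

Final: 0.060999


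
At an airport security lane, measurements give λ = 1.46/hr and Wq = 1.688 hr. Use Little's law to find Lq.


Lq = λWq = 1.46·1.688 = 2.4645

Final: 2.4645


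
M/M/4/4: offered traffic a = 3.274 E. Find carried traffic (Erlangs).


B(4,3.274) = 0.236183 (Erlang-B)
Carried load = a(1 − B) = 3.274·(1 − 0.236183) = 3.274·0.763817 = 2.5007 E

Final: 2.5007 Erlangs


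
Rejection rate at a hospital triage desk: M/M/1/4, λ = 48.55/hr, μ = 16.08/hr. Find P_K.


ρ = λ/μ = 48.55/16.08 = 3.0193
P_K = (1−ρ)ρ^K/(1−ρ^(K+1)) = (-2.0193·83.102246)/(1 − 250.908832)
= -167.806587/-249.908832 = 0.671471

Final: 0.671471


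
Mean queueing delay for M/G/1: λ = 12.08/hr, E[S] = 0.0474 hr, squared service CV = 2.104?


ρ = λ·E[S] = 12.08·0.0474 = 0.5726
E[S²] = E[S]²(1+C_s²) = 0.0474²·(1+2.104) = 0.006974
Wq = λ·E[S²]/(2(1−ρ)) = 12.08·0.006974/(2·0.4274) = 0.09855 hr

Final: 0.09855 hr


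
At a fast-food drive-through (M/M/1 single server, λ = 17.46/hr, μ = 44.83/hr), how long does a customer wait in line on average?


ρ = 17.46/44.83 = 0.3895
Wq = ρ/(μ−λ) = 0.3895/(44.83 − 17.46) = 0.3895/27.37 = 0.01423 hr

Final: 0.01423 hr


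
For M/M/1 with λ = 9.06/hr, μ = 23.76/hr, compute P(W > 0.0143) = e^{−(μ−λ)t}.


W ~ Exponential(μ−λ) for M/M/1.
μ − λ = 23.76 − 9.06 = 14.7000
P(W > t) = e^{−(μ−λ)t} = e^{−0.2102} = 0.810414

Final: 0.810414


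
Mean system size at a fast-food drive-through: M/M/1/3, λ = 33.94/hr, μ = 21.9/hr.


ρ = 33.94/21.9 = 1.5498
L = ρ[1 − (K+1)ρ^K + Kρ^(K+1)] / [(1−ρ)(1−ρ^(K+1))]
Numerator: 1.5498·(1 − 4·3.722230 + 3·5.768606) = 5.295415
Denominator: (-0.5498)·(-4.768606) = 2.621645
L = 5.295415/2.621645 = 2.0199

Final: 2.0199


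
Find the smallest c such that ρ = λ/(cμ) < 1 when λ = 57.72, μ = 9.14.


Stability requires cμ > λ ⇔ c > λ/μ.
λ/μ = 57.72/9.14 = 6.3151
Minimum integer c = ⌊6.3151⌋ + 1 = 7
Check: 7·9.14 = 63.98 > 57.72, while 6·9.14 = 54.84 ≤ 57.72

Final: 7 servers


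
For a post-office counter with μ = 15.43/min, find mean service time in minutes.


Mean service time = 1/μ = 1/15.43 minute = 0.06481 minute
In minutes: 0.06481 × 1 = 0.06481 min

Final: 0.06481 min


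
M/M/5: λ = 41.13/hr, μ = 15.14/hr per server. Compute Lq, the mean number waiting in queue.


a = λ/μ = 2.7166; ρ = a/5 = 0.5433
P₀ = 0.063622
Lq = P₀·a^c·ρ / (c!·(1−ρ)²) = 0.063622·147.96676·0.5433/(120·0.20855)
= 0.20438

Final: 0.20438


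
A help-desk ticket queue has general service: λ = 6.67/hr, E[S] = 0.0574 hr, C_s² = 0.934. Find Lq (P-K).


ρ = λ·E[S] = 6.67·0.0574 = 0.3829
Lq = ρ²(1+C_s²)/(2(1−ρ)) = 0.1466·(1+0.934)/(2·0.6171)
= 0.1466·1.9340/1.2343 = 0.22968

Final: 0.22968


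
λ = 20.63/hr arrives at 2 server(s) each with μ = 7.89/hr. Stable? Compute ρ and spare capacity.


Total capacity cμ = 2·7.89 = 15.78/hr
ρ = λ/(cμ) = 20.63/15.78 = 1.3074
Stable ⇔ ρ < 1: NO
Spare capacity = cμ − λ = 15.78 − 20.63 = -4.85/hr

Final: ρ = 1.3074; unstable; margin = -4.85/hr


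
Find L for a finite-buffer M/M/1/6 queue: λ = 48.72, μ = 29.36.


ρ = 48.72/29.36 = 1.6594
L = ρ[1 − (K+1)ρ^K + Kρ^(K+1)] / [(1−ρ)(1−ρ^(K+1))]
Numerator: 1.6594·(1 − 7·20.878888 + 6·34.646439) = 104.088245
Denominator: (-0.6594)·(-33.646439) = 22.186480
L = 104.088245/22.186480 = 4.6915

Final: 4.6915


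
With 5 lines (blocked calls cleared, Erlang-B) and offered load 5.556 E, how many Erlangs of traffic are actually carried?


B(5,5.556) = 0.328272 (Erlang-B)
Carried load = a(1 − B) = 5.556·(1 − 0.328272) = 5.556·0.671728 = 3.7321 E

Final: 3.7321 Erlangs


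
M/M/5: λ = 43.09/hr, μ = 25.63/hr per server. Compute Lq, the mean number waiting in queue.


a = λ/μ = 1.6812; ρ = a/5 = 0.3362
P₀ = 0.185596
Lq = P₀·a^c·ρ / (c!·(1−ρ)²) = 0.185596·13.43196·0.3362/(120·0.44057)
= 0.01586

Final: 0.01586


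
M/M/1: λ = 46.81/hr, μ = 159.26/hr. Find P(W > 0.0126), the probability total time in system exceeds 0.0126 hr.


W ~ Exponential(μ−λ) for M/M/1.
μ − λ = 159.26 − 46.81 = 112.4500
P(W > t) = e^{−(μ−λ)t} = e^{−1.4169} = 0.242472

Final: 0.242472


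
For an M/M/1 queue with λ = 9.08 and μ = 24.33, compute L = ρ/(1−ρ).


ρ = λ/μ = 9.08/24.33 = 0.3732
L = ρ/(1−ρ) = 0.3732/(1 − 0.3732) = 0.3732/0.6268 = 0.5954

Final: 0.5954
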